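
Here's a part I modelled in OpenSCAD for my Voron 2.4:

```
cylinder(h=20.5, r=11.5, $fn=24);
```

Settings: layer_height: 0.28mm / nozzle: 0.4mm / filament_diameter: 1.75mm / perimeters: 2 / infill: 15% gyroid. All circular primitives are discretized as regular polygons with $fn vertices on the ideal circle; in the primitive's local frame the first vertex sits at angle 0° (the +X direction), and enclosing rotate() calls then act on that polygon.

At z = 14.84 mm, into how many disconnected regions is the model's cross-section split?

At z = 14.84 mm: the r=11.5 cylinder gives a regular 24-gon of circumradius 11.5 (constant along its height). The result has 1 disconnected region.

1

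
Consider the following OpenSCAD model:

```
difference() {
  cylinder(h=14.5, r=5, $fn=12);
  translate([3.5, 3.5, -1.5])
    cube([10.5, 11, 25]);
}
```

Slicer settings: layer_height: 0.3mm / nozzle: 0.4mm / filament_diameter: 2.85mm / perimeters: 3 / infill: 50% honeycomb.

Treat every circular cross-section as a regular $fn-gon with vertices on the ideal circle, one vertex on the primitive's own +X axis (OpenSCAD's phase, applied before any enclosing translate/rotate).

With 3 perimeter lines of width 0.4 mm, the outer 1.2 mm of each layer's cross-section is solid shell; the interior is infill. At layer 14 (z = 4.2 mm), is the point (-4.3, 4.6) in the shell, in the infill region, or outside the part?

outside

At z = 4.2 mm: the r=5 cylinder gives a regular 12-gon of circumradius 5 (constant along its height); the cube at (3.5, 3.5) (footprint 10.5×11) is included at this height; Subtracting the remaining from the first: starting from the r=5 cylinder, the 10.5×11 cube at (3.5, 3.5) misses the remaining region (no effect) — 1 connected region. Overall, the cross-section is a single solid region. The nearest boundary edge runs (-4.33, 2.50)→(-2.50, 4.33); distance from the point to it = 1.46 mm. The point is not inside any of the regions above, so it lies outside the cross-section (1.46 mm from the nearest boundary).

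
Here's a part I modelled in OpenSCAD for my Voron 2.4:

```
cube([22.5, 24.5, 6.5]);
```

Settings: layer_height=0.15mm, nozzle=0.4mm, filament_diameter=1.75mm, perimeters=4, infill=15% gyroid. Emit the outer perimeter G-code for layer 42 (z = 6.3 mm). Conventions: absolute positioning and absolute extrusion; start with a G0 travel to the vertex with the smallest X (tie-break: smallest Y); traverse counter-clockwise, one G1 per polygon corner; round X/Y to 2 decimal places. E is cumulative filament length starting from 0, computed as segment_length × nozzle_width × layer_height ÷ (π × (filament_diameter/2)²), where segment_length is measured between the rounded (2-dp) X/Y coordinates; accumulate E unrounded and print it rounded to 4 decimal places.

G0 X0.00 Y0.00 Z6.30
G1 X22.50 Y0.00 E0.5613
G1 X22.50 Y24.50 E1.1724
G1 X0.00 Y24.50 E1.7337
G1 X0.00 Y0.00 E2.3448

At z = 6.3 mm: the cube (footprint 22.5×24.5) is included at this height. The outline is a single polygon with 4 vertices. Extrusion per mm of travel: 0.4 × 0.15 / (π × 0.875²) = 0.024945. Accumulating E over each segment gives final E = 2.3448.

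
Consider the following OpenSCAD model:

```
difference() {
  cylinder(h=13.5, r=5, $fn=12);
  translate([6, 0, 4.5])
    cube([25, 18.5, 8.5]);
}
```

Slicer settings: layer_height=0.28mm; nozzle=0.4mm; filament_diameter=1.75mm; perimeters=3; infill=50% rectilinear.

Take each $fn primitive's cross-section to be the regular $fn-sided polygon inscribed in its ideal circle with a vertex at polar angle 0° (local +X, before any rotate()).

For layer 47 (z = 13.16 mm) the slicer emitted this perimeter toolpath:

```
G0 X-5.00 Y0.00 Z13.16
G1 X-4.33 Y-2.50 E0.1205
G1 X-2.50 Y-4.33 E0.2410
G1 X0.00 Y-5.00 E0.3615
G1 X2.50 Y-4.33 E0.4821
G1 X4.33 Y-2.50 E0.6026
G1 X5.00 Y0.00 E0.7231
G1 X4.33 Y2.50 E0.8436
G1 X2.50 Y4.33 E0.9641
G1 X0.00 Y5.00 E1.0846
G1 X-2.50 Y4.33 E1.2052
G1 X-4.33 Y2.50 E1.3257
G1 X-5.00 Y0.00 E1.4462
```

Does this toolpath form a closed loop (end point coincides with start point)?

yes

Start point (G0): (-5.00, 0.00). End point (last G1): the path returns to the start — closed.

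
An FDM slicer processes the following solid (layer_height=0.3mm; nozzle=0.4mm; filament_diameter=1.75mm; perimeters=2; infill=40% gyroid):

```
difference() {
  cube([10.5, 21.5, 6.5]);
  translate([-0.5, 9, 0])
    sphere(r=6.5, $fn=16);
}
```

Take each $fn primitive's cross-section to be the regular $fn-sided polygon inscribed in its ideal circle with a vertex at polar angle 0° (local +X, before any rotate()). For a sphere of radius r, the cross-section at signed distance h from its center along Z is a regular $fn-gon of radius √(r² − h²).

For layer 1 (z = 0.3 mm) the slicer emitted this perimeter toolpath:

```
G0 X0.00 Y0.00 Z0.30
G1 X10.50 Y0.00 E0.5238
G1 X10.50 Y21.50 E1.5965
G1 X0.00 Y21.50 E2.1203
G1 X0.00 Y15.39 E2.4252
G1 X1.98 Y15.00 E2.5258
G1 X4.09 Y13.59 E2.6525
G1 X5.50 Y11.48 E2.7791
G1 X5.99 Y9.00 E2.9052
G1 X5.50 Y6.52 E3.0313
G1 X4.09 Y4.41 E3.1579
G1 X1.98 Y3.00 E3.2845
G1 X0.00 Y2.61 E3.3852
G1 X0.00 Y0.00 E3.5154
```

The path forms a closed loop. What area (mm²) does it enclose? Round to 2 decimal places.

167.69 mm²

Apply the shoelace formula to the sequence of (X, Y) vertices; enclosed area = 167.69 mm².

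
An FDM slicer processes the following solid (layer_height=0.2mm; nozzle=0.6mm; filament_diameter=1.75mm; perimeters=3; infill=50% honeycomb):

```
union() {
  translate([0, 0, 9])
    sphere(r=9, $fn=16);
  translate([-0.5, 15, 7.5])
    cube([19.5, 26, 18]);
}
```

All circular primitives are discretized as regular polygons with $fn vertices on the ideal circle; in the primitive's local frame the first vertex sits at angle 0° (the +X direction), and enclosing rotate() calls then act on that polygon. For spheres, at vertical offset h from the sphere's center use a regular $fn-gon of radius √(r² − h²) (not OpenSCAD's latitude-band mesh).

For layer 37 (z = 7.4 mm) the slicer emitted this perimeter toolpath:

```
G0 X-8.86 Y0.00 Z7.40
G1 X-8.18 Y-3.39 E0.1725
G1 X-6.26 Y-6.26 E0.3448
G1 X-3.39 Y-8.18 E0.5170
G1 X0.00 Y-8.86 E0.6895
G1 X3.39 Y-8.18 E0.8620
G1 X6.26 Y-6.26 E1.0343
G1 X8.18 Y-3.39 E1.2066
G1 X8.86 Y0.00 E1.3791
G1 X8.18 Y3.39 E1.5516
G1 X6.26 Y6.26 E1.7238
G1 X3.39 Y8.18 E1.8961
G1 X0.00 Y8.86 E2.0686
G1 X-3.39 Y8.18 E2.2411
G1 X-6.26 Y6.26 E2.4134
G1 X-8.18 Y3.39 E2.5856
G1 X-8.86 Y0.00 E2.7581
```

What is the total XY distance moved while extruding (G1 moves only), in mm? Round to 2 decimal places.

Sum the Euclidean lengths of each G1 segment: total = 55.28 mm.

55.28 mm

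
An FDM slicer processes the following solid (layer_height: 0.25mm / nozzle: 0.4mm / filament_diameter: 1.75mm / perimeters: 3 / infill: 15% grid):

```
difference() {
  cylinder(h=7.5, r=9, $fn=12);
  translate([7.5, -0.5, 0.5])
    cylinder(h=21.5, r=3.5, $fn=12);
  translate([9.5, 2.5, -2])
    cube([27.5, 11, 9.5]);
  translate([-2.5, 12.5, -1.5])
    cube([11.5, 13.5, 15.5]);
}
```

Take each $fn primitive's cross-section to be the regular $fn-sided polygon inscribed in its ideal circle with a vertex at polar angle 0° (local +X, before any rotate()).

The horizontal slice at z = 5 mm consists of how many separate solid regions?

1

At z = 5 mm: the cylinder: section is a regular 12-gon, circumradius r=9; the cylinder at (7.5, -0.5): section is a regular 12-gon, circumradius r=3.5; the 27.5×11 cube at (9.5, 2.5) contributes its full rectangle; the cube at (-2.5, 12.5) (footprint 11.5×13.5) is included at this height; After the difference (first − rest): starting from the r=9 cylinder, the r=3.5 cylinder at (7.5, -0.5) partially overlaps it — only the 25.43 mm² overlap (of its 36.75 mm²) is removed, clipping the outline; the 27.5×11 cube at (9.5, 2.5) misses the remaining region (no effect); the 11.5×13.5 cube at (-2.5, 12.5) misses the remaining region (no effect) — 1 connected region. The result has 1 disconnected region.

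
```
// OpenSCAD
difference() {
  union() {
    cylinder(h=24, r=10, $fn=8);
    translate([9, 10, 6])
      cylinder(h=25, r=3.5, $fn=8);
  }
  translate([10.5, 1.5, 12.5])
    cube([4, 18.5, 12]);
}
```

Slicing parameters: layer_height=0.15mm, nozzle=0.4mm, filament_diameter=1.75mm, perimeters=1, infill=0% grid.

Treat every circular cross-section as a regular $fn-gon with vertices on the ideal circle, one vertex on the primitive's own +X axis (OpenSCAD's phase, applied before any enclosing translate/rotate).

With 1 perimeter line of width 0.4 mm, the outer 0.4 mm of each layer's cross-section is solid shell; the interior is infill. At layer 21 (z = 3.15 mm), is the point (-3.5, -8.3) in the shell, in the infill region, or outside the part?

shell

At z = 3.15 mm: the cylinder: section is a regular 8-gon, circumradius r=10; the cylinder at (9, 10) is not intersected at this z (z outside [6, 31]); Merging all regions: only the r=10 cylinder is present, so the union is just that shape — 1 connected region; the cube at (10.5, 1.5) is absent (z outside [12.5, 24.5]); Taking the first minus the rest: none of the subtracted shapes is present at this height, so that combined region is unchanged — 1 connected region. Overall, the cross-section is a single solid region. The nearest boundary edge runs (-7.07, -7.07)→(-0.00, -10.00); distance from the point to it = 0.23 mm. The point is inside the cross-section, 0.23 mm from the nearest boundary — within the 0.4 mm shell band (1 × 0.4).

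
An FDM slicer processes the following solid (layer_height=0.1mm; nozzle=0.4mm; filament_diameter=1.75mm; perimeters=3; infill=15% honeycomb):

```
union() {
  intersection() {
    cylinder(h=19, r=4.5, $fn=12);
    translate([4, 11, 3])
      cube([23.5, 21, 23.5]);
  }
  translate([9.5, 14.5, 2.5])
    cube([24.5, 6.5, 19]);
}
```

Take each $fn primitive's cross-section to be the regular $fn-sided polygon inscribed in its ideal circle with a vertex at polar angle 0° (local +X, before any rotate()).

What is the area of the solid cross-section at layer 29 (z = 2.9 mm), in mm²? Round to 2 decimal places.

159.25 mm²

At z = 2.9 mm: the r=4.5 cylinder contributes a regular 12-gon of circumradius 4.5 (area = (12/2)·4.500²·sin(360°/12) = 60.75 mm²); the cube at (4, 11) is absent (z outside [3, 26.5]); Taking the intersection: at least one operand is absent at this height, so nothing remains; the 24.5×6.5 cube at (9.5, 14.5) contributes its full rectangle (area 159.25 mm²); Merging all regions: only the 24.5×6.5 cube at (9.5, 14.5) is present, so the union is just that shape — area = 159.25 mm². Overall, the cross-section is a single solid region. Net area = 159.25 mm².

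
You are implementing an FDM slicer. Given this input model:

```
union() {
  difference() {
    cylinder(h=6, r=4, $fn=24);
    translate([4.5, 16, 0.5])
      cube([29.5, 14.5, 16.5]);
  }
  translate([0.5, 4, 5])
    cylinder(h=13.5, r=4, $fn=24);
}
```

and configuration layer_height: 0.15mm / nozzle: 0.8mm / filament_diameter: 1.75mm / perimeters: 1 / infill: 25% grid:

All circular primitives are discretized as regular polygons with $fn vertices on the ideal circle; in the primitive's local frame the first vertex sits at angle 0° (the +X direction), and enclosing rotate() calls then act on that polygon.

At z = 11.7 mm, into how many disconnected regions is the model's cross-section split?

At z = 11.7 mm: the cylinder is absent (z outside [0, 6]); the 29.5×14.5 cube at (4.5, 16) contributes its full rectangle; Subtracting the remaining from the first: the first operand is absent here, so nothing remains; the r=4 cylinder at (0.5, 4) contributes a regular 24-gon of circumradius 4; Taking the union: only the r=4 cylinder at (0.5, 4) is present, so the union is just that shape — 1 connected region. The result has 1 disconnected region.

1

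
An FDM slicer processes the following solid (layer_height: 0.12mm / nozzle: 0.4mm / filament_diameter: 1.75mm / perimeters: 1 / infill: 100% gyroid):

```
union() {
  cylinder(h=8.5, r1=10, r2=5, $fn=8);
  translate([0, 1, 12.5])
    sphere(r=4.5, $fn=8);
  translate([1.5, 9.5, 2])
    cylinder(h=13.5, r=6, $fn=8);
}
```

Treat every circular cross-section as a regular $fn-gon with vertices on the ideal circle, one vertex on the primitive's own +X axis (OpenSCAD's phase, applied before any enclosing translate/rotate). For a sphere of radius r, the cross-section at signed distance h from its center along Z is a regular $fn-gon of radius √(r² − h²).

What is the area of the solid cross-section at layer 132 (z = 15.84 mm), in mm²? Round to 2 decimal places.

25.72 mm²

At z = 15.84 mm: the cone is not intersected at this z (z outside [0, 8.5]); the sphere at (0, 1): section is a regular 8-gon, circumradius = √(r²−h²) = √(4.5²−3.34²) = 3.016 (area = (8/2)·3.016²·sin(360°/8) = 25.72 mm²); the cylinder at (1.5, 9.5) does not reach this height (z outside [2, 15.5]); Merging all regions: only the r=4.5 sphere at (0, 1) is present, so the union is just that shape — area = 25.72 mm². Overall, the cross-section is a single solid region. Net area = 25.72 mm².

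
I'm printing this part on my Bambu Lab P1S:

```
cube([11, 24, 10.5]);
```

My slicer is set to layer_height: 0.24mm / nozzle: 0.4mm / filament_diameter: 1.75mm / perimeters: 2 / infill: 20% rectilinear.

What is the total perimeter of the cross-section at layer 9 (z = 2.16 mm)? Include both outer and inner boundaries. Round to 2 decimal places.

At z = 2.16 mm: the cube (footprint 11×24) is included at this height (perimeter 70.00 mm). Overall, the cross-section is a single solid region. Total boundary length (outer) = 70.00 mm.

70.00 mm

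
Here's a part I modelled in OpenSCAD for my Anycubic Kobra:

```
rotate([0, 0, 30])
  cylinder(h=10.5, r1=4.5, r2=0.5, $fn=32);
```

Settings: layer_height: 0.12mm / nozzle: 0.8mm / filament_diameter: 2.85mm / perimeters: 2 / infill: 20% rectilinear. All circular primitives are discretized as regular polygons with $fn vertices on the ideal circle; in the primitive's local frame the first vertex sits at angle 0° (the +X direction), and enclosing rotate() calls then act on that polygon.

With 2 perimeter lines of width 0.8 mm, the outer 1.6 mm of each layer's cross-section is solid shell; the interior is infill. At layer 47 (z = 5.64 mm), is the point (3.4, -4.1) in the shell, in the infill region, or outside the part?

outside

At z = 5.64 mm: the cone contributes a regular 32-gon of circumradius 2.351 (interpolated between r1=4.5 and r2=0.5 at t=0.537); (rotated 30° about Z; rotation is an isometry so areas/perimeters/island counts are preserved). Overall, the cross-section is a single solid region. Undo the 30° rotation: the query point maps to (0.894, -5.251) in the un-rotated model frame. The nearest boundary edge runs (-0.00, -2.35)→(0.46, -2.31); distance from the point to it = 2.98 mm. The point is not inside any of the regions above, so it lies outside the cross-section (2.98 mm from the nearest boundary).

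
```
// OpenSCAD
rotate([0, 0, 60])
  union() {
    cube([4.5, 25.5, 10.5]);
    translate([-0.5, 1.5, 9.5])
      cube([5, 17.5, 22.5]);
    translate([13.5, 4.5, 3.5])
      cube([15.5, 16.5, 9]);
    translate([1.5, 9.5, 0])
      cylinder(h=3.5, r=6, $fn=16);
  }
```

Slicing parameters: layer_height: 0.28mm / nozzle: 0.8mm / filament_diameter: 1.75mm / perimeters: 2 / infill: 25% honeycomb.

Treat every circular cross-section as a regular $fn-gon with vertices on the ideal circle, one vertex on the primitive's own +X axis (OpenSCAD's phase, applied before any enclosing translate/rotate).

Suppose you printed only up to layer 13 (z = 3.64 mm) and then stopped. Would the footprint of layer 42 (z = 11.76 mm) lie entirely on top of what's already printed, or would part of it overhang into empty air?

part overhangs

Compare the two slices. At z = 3.64: the cube is present — its section is the full 4.5×25.5 rectangle (area 114.75 mm²); the cube at (-0.5, 1.5) is not intersected at this z (z outside [9.5, 32]); the cube at (13.5, 4.5) is present — its section is the full 15.5×16.5 rectangle (area 255.75 mm²); the cylinder at (1.5, 9.5) is not intersected at this z (z outside [0, 3.5]); Combining (union): the 2 present regions are separate (no shared area or edge), so areas and boundary lengths simply add and each stays a separate island — area = 370.50 mm²; (whole slice rotated 60° about Z — lengths, areas and connectivity unchanged). At z = 11.76: the cube is not intersected at this z (z outside [0, 10.5]); the cube at (-0.5, 1.5) (footprint 5×17.5) is included at this height (area 87.50 mm²); the cube at (13.5, 4.5) (footprint 15.5×16.5) is included at this height (area 255.75 mm²); the cylinder at (1.5, 9.5) does not reach this height (z outside [0, 3.5]); Merging all regions: the 2 present regions are separate (no shared area or edge), so areas and boundary lengths simply add and each stays a separate island — area = 343.25 mm²; (whole slice rotated 60° about Z — lengths, areas and connectivity unchanged). Checking containment: at z = 11.76 the cross-section extends beyond the z = 3.64 cross-section by about 8.75 mm².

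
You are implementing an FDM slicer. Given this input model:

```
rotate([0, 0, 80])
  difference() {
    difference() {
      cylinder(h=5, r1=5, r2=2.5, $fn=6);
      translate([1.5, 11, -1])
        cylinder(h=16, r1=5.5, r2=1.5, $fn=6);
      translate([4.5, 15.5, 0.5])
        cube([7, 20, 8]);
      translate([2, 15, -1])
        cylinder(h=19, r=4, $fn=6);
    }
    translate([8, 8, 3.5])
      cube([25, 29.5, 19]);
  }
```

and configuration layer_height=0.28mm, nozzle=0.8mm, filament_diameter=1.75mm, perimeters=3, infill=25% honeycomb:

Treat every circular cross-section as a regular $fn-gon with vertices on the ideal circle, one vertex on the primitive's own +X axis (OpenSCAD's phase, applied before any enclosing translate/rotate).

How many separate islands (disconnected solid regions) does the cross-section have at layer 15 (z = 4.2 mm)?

1

At z = 4.2 mm: the cone contributes a regular 6-gon of circumradius 2.900 (interpolated between r1=5 and r2=2.5 at t=0.840); the cone at (1.5, 11) (r1=5.5→r2=1.5) has section circumradius 4.200 here — a regular 6-gon; the cube at (4.5, 15.5) is present — its section is the full 7×20 rectangle; the cylinder at (2, 15): section is a regular 6-gon, circumradius r=4; Subtracting the remaining from the first: starting from the cone, the cone at (1.5, 11) misses the remaining region (no effect); the 7×20 cube at (4.5, 15.5) misses the remaining region (no effect); the r=4 cylinder at (2, 15) misses the remaining region (no effect) — 1 connected region; the cube at (8, 8) (footprint 25×29.5) is included at this height; Subtracting the remaining from the first: starting from that combined region, the 25×29.5 cube at (8, 8) misses the remaining region (no effect) — 1 connected region; (rotated 80° about Z; rotation is an isometry so areas/perimeters/island counts are preserved). Overall, the cross-section is a single solid region. Island count = 1.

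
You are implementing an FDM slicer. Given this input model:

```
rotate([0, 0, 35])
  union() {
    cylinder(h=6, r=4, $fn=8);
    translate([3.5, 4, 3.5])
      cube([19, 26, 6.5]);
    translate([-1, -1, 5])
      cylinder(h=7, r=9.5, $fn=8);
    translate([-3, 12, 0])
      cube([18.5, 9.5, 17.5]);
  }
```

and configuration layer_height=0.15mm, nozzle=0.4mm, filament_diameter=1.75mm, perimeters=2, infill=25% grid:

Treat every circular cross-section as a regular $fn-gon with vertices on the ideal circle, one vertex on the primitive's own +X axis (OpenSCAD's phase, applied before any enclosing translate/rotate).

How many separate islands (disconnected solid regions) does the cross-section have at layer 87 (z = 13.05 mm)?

At z = 13.05 mm: the cylinder is not intersected at this z (z outside [0, 6]); the cube at (3.5, 4) is absent (z outside [3.5, 10]); the cylinder at (-1, -1) is not intersected at this z (z outside [5, 12]); the cube at (-3, 12) (footprint 18.5×9.5) is included at this height; Combining (union): only the 18.5×9.5 cube at (-3, 12) is present, so the union is just that shape — 1 connected region; (whole slice rotated 35° about Z — lengths, areas and connectivity unchanged). Overall, the cross-section is a single solid region. Island count = 1.

1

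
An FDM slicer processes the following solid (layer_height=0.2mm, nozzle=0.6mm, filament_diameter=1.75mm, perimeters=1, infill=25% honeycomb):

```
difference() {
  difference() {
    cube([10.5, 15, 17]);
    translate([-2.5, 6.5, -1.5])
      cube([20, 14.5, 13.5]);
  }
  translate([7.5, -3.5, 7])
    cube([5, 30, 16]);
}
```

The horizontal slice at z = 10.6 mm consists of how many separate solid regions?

At z = 10.6 mm: the cube is present — its section is the full 10.5×15 rectangle; the cube at (-2.5, 6.5) (footprint 20×14.5) is included at this height; Subtracting the remaining from the first: starting from the 10.5×15 cube, the 20×14.5 cube at (-2.5, 6.5) partially overlaps it — only the 89.25 mm² overlap (of its 290.00 mm²) is removed, clipping the outline — 1 connected region; the cube at (7.5, -3.5) is present — its section is the full 5×30 rectangle; After the difference (first − rest): starting from the result so far, the 5×30 cube at (7.5, -3.5) partially overlaps it — only the 19.50 mm² overlap (of its 150.00 mm²) is removed, clipping the outline — 1 connected region. The result has 1 disconnected region.

1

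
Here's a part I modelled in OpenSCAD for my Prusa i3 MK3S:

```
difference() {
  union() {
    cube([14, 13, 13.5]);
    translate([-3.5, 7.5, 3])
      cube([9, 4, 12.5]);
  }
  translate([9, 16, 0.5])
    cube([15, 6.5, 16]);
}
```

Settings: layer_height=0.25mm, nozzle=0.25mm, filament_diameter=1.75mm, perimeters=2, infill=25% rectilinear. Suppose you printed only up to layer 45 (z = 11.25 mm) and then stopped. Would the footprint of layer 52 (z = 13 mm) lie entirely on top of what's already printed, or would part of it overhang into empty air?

Compare the two slices. At z = 11.25: the cube is present — its section is the full 14×13 rectangle (area 182.00 mm²); the cube at (-3.5, 7.5) (footprint 9×4) is included at this height (area 36.00 mm²); Merging all regions: the regions partially overlap — summed areas 218.00 mm² minus the doubly-counted overlap 22.00 mm² gives 196.00 mm² — area = 196.00 mm²; the cube at (9, 16) (footprint 15×6.5) is included at this height (area 97.50 mm²); After the difference (first − rest): starting from that combined region (196.00 mm²), the 15×6.5 cube at (9, 16) misses the remaining region (no effect) — area = 196.00 mm². At z = 13: the cube (footprint 14×13) is included at this height (area 182.00 mm²); the cube at (-3.5, 7.5) (footprint 9×4) is included at this height (area 36.00 mm²); Taking the union: the regions partially overlap — summed areas 218.00 mm² minus the doubly-counted overlap 22.00 mm² gives 196.00 mm² — area = 196.00 mm²; the 15×6.5 cube at (9, 16) contributes its full rectangle (area 97.50 mm²); After the difference (first − rest): starting from the result so far (196.00 mm²), the 15×6.5 cube at (9, 16) misses the remaining region (no effect) — area = 196.00 mm². Checking containment: the cross-section at z = 13 is a subset of the cross-section at z = 11.25.

entirely on top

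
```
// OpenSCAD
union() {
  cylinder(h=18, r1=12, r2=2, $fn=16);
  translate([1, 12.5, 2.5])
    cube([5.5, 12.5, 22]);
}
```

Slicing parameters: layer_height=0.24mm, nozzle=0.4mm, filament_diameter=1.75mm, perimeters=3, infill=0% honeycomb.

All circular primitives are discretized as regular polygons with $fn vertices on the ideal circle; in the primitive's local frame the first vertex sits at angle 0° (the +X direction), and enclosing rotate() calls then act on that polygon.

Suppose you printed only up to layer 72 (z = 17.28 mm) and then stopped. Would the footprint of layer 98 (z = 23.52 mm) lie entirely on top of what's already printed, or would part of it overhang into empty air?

Compare the two slices. At z = 17.28: the cone contributes a regular 16-gon of circumradius 2.400 (interpolated between r1=12 and r2=2 at t=0.960) (area = (16/2)·2.400²·sin(360°/16) = 17.63 mm²); the cube at (1, 12.5) is present — its section is the full 5.5×12.5 rectangle (area 68.75 mm²); Taking the union: the 2 present regions are separate (no shared area or edge), so areas and boundary lengths simply add and each stays a separate island — area = 86.38 mm². At z = 23.52: the cone is absent (z outside [0, 18]); the cube at (1, 12.5) (footprint 5.5×12.5) is included at this height (area 68.75 mm²); Taking the union: only the 5.5×12.5 cube at (1, 12.5) is present, so the union is just that shape — area = 68.75 mm². Checking containment: the cross-section at z = 23.52 is a subset of the cross-section at z = 17.28.

entirely on top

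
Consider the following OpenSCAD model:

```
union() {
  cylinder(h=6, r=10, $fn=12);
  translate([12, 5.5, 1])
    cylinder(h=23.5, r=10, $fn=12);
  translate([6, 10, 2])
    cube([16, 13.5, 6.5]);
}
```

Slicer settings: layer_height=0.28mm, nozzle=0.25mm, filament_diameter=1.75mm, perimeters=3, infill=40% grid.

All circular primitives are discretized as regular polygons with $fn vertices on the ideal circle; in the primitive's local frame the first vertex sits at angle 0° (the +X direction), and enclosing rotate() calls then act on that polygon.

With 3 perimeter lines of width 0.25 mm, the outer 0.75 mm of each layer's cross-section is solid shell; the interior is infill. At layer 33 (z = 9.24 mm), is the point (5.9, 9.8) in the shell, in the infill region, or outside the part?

infill

At z = 9.24 mm: the cylinder does not reach this height (z outside [0, 6]); the cylinder at (12, 5.5): section is a regular 12-gon, circumradius r=10; the cube at (6, 10) is absent (z outside [2, 8.5]); Merging all regions: only the r=10 cylinder at (12, 5.5) is present, so the union is just that shape — 1 connected region. Overall, the cross-section is a single solid region. The nearest boundary edge runs (7.00, 14.16)→(3.34, 10.50); distance from the point to it = 2.31 mm. The point is inside the cross-section and 2.31 mm from the nearest boundary — more than the 0.75 mm shell width (3 × 0.25), so it's in the infill interior.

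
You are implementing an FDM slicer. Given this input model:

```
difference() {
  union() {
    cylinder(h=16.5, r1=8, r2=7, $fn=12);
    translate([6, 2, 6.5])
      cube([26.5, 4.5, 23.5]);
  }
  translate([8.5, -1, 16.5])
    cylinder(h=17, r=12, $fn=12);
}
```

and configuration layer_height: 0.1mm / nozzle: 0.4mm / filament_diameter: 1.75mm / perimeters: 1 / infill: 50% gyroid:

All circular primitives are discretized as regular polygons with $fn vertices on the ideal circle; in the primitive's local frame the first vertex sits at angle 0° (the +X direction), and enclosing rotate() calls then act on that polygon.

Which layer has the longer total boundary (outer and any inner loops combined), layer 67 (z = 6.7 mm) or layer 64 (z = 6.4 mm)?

layer 67 (z = 6.7 mm)

Layer 67 (z = 6.7): the cone: at t=0.406 of its height the radius interpolates to r₁+(r₂−r₁)t = 7.594, giving a regular 12-gon of that circumradius (perimeter = 2·12·7.594·sin(180°/12) = 47.17 mm); the 26.5×4.5 cube at (6, 2) contributes its full rectangle (perimeter 62.00 mm); Taking the union: the regions partially overlap (shared area 1.63 mm²), so the edge portions inside another operand are dropped and the merged outline is re-measured after clipping — boundary = 103.06 mm; the cylinder at (8.5, -1) is not intersected at this z (z outside [16.5, 33.5]); Subtracting the remaining from the first: none of the subtracted shapes is present at this height, so the result so far is unchanged — boundary = 103.06 mm. So its perimeter = 103.06 mm. Layer 64 (z = 6.4): the cone contributes a regular 12-gon of circumradius 7.612 (interpolated between r1=8 and r2=7 at t=0.388) (perimeter = 2·12·7.612·sin(180°/12) = 47.28 mm); the cube at (6, 2) is absent (z outside [6.5, 30]); Merging all regions: only the cone is present, so the union is just that shape — boundary = 47.28 mm; the cylinder at (8.5, -1) does not reach this height (z outside [16.5, 33.5]); Subtracting the remaining from the first: none of the subtracted shapes is present at this height, so the result so far is unchanged — boundary = 47.28 mm. So its perimeter = 47.28 mm. Layer 67 is larger (103.06 vs 47.28 mm).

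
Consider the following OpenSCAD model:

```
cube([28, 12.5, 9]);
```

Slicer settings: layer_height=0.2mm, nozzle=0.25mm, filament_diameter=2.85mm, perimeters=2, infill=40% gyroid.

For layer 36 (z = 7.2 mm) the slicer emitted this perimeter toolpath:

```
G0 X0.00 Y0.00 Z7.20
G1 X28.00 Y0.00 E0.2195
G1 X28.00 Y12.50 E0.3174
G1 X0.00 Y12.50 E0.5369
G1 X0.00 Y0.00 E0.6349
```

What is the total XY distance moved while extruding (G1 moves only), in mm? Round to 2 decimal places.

81.00 mm

Sum the Euclidean lengths of each G1 segment: total = 81.00 mm.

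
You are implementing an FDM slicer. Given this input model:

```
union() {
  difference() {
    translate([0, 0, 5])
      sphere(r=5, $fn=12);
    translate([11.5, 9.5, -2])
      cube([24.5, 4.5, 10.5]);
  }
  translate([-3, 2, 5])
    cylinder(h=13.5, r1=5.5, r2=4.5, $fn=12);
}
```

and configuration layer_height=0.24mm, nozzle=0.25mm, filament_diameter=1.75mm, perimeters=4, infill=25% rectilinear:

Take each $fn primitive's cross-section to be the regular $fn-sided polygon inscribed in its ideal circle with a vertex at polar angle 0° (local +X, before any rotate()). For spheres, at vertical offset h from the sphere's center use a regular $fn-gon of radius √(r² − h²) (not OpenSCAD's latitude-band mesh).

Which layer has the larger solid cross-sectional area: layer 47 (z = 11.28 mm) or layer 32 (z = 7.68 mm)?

Layer 47 (z = 11.28): the sphere is absent (|z−center|=6.280 > r=5); the cube at (11.5, 9.5) is absent (z outside [-2, 8.5]); Subtracting the remaining from the first: the first operand is absent here, so nothing remains; the cone at (-3, 2): at t=0.465 of its height the radius interpolates to r₁+(r₂−r₁)t = 5.035, giving a regular 12-gon of that circumradius (area = (12/2)·5.035²·sin(360°/12) = 76.05 mm²); Merging all regions: only the cone at (-3, 2) is present, so the union is just that shape — area = 76.05 mm². So its area = 76.05 mm². Layer 32 (z = 7.68): the r=5 sphere slices to a regular 12-gon of circumradius 4.221 (√(r²−h²) with h=2.68 from center) (area = (12/2)·4.221²·sin(360°/12) = 53.45 mm²); the 24.5×4.5 cube at (11.5, 9.5) contributes its full rectangle (area 110.25 mm²); Taking the first minus the rest: starting from the r=5 sphere (53.45 mm²), the 24.5×4.5 cube at (11.5, 9.5) misses the remaining region (no effect) — area = 53.45 mm²; the cone at (-3, 2): at t=0.199 of its height the radius interpolates to r₁+(r₂−r₁)t = 5.301, giving a regular 12-gon of that circumradius (area = (12/2)·5.301²·sin(360°/12) = 84.32 mm²); Combining (union): the regions partially overlap — summed areas 137.77 mm² minus the doubly-counted overlap 34.56 mm² gives 103.21 mm² — area = 103.21 mm². So its area = 103.21 mm². Layer 32 is larger (103.21 vs 76.05 mm²).

layer 32 (z = 7.68 mm)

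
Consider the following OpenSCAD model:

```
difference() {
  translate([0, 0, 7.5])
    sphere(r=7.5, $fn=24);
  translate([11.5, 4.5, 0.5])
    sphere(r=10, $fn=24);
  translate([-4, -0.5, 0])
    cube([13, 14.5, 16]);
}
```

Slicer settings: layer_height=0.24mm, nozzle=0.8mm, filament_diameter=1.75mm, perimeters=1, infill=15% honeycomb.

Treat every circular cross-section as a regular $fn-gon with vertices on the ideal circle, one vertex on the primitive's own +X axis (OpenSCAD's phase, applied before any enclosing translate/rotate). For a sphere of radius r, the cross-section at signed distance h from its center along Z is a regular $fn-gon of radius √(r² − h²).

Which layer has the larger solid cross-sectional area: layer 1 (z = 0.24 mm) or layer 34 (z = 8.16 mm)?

Layer 1 (z = 0.24): the r=7.5 sphere slices to a regular 24-gon of circumradius 1.882 (√(r²−h²) with h=7.26 from center) (area = (24/2)·1.882²·sin(360°/24) = 11.00 mm²); the r=10 sphere at (11.5, 4.5) slices to a regular 24-gon of circumradius 9.997 (√(r²−h²) with h=0.26 from center) (area = (24/2)·9.997²·sin(360°/24) = 310.37 mm²); the cube at (-4, -0.5) (footprint 13×14.5) is included at this height (area 188.50 mm²); After the difference (first − rest): starting from the r=7.5 sphere (11.00 mm²), the r=10 sphere at (11.5, 4.5) misses the remaining region (no effect); the 13×14.5 cube at (-4, -0.5) partially overlaps it — only the 7.35 mm² overlap (of its 188.50 mm²) is removed, clipping the outline — area = 3.65 mm². So its area = 3.65 mm². Layer 34 (z = 8.16): the sphere: section is a regular 24-gon, circumradius = √(r²−h²) = √(7.5²−0.66²) = 7.471 (area = (24/2)·7.471²·sin(360°/24) = 173.35 mm²); the sphere at (11.5, 4.5): section is a regular 24-gon, circumradius = √(r²−h²) = √(10²−7.66²) = 6.428 (area = (24/2)·6.428²·sin(360°/24) = 128.35 mm²); the cube at (-4, -0.5) is present — its section is the full 13×14.5 rectangle (area 188.50 mm²); Taking the first minus the rest: starting from the r=7.5 sphere (173.35 mm²), the r=10 sphere at (11.5, 4.5) partially overlaps it — only the 6.15 mm² overlap (of its 128.35 mm²) is removed, clipping the outline; the 13×14.5 cube at (-4, -0.5) partially overlaps it — only the 71.12 mm² overlap (of its 188.50 mm²) is removed, clipping the outline — area = 96.08 mm². So its area = 96.08 mm². Layer 34 is larger (96.08 vs 3.65 mm²).

layer 34 (z = 8.16 mm)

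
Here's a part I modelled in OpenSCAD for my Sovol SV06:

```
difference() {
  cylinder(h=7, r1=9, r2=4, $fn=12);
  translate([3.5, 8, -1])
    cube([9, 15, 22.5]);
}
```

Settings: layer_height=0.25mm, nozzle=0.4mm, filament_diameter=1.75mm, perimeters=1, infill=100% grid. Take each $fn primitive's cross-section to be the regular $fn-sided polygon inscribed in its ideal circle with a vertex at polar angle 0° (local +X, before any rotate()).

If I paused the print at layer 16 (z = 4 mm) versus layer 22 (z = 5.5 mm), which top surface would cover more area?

layer 16 (z = 4 mm)

Layer 16 (z = 4): the cone contributes a regular 12-gon of circumradius 6.143 (interpolated between r1=9 and r2=4 at t=0.571) (area = (12/2)·6.143²·sin(360°/12) = 113.20 mm²); the cube at (3.5, 8) (footprint 9×15) is included at this height (area 135.00 mm²); Taking the first minus the rest: starting from the cone (113.20 mm²), the 9×15 cube at (3.5, 8) misses the remaining region (no effect) — area = 113.20 mm². So its area = 113.20 mm². Layer 22 (z = 5.5): the cone contributes a regular 12-gon of circumradius 5.071 (interpolated between r1=9 and r2=4 at t=0.786) (area = (12/2)·5.071²·sin(360°/12) = 77.16 mm²); the cube at (3.5, 8) (footprint 9×15) is included at this height (area 135.00 mm²); Taking the first minus the rest: starting from the cone (77.16 mm²), the 9×15 cube at (3.5, 8) misses the remaining region (no effect) — area = 77.16 mm². So its area = 77.16 mm². Layer 16 is larger (113.20 vs 77.16 mm²).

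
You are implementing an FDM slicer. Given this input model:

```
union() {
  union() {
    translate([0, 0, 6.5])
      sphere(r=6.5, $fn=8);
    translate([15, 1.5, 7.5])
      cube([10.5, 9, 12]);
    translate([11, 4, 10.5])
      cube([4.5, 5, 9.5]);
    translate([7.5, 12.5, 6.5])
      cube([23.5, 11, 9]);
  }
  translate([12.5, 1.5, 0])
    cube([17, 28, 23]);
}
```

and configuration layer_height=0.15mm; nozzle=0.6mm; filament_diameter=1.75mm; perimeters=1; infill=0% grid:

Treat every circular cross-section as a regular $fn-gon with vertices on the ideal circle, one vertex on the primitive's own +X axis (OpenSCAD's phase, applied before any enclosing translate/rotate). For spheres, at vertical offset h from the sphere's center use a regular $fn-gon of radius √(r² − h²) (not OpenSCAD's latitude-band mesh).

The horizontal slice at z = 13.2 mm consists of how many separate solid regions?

1

At z = 13.2 mm: the sphere is absent (|z−center|=6.700 > r=6.5); the cube at (15, 1.5) is present — its section is the full 10.5×9 rectangle; the cube at (11, 4) is present — its section is the full 4.5×5 rectangle; the cube at (7.5, 12.5) is present — its section is the full 23.5×11 rectangle; Combining (union): the regions partially overlap (shared area 2.50 mm²), so overlapping operands fuse into one piece — 2 connected regions; the cube at (12.5, 1.5) is present — its section is the full 17×28 rectangle; Combining (union): the regions partially overlap (shared area 294.00 mm²), so overlapping operands fuse into one piece — 1 connected region. The result has 1 disconnected region.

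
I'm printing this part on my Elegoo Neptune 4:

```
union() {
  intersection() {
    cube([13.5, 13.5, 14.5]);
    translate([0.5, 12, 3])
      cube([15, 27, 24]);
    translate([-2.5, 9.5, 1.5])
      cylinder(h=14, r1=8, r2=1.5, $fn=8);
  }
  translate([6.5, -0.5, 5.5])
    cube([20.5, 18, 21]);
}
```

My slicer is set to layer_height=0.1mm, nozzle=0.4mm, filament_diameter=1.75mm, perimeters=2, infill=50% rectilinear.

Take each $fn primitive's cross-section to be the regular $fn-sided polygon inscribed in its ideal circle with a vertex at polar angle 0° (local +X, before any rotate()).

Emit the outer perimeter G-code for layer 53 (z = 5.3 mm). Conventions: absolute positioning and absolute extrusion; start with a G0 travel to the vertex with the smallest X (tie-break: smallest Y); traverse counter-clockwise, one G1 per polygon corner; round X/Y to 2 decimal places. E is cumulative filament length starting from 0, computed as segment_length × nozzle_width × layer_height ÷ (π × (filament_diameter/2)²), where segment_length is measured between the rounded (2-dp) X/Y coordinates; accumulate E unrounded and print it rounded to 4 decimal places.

At z = 5.3 mm: the cube is present — its section is the full 13.5×13.5 rectangle; the cube at (0.5, 12) (footprint 15×27) is included at this height; the cone at (-2.5, 9.5) contributes a regular 8-gon of circumradius 6.236 (interpolated between r1=8 and r2=1.5 at t=0.271); Taking the intersection: the 15×27 cube at (0.5, 12) partially overlaps the 13.5×13.5 cube; clipping to the common part keeps 19.50 mm²; the cone at (-2.5, 9.5) partially overlaps the running intersection; clipping to the common part keeps 2.83 mm² — 1 connected region; the cube at (6.5, -0.5) does not reach this height (z outside [5.5, 26.5]); Combining (union): only the result so far is present, so the union is just that shape — 1 connected region. The outline is a single polygon with 4 vertices. Extrusion per mm of travel: 0.4 × 0.1 / (π × 0.875²) = 0.016630. Accumulating E over each segment gives final E = 0.1148.

G0 X0.50 Y12.00 Z5.30
G1 X2.70 Y12.00 E0.0366
G1 X2.08 Y13.50 E0.0636
G1 X0.50 Y13.50 E0.0899
G1 X0.50 Y12.00 E0.1148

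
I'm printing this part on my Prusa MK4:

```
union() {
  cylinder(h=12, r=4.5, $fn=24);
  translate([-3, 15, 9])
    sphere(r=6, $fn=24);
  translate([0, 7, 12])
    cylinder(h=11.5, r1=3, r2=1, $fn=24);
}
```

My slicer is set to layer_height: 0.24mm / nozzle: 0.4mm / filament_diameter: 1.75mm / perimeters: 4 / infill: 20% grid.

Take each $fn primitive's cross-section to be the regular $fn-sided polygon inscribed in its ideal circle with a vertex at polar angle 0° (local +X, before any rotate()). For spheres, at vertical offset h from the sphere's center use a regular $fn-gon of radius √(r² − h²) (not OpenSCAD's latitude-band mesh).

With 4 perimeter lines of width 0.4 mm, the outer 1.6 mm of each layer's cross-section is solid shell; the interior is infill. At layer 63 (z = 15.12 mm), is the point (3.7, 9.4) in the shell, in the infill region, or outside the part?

outside

At z = 15.12 mm: the cylinder is not intersected at this z (z outside [0, 12]); the sphere at (-3, 15) is not intersected at this z (|z−center|=6.120 > r=6); the cone at (0, 7): at t=0.271 of its height the radius interpolates to r₁+(r₂−r₁)t = 2.457, giving a regular 24-gon of that circumradius; Combining (union): only the cone at (0, 7) is present, so the union is just that shape — 1 connected region. Overall, the cross-section is a single solid region. The nearest boundary edge runs (2.37, 7.64)→(2.13, 8.23); distance from the point to it = 1.96 mm. The point is not inside any of the regions above, so it lies outside the cross-section (1.96 mm from the nearest boundary).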